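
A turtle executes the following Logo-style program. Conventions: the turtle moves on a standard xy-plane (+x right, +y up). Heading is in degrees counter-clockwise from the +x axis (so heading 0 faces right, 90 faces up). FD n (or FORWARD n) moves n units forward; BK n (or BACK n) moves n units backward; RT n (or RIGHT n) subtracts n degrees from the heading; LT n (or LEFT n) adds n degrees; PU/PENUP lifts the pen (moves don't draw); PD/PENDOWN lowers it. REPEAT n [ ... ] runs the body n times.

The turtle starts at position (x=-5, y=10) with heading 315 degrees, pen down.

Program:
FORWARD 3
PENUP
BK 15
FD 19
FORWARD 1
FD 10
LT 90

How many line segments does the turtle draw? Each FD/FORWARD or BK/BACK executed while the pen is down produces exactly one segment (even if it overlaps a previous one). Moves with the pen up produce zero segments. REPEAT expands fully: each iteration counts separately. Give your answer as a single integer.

Executing turtle program step by step:
Start: pos=(-5,10), heading=315, pen down
FD 3: (-5,10) -> (-2.879,7.879) [heading=315, draw]
PU: pen up
BK 15: (-2.879,7.879) -> (-13.485,18.485) [heading=315, move]
FD 19: (-13.485,18.485) -> (-0.05,5.05) [heading=315, move]
FD 1: (-0.05,5.05) -> (0.657,4.343) [heading=315, move]
FD 10: (0.657,4.343) -> (7.728,-2.728) [heading=315, move]
LT 90: heading 315 -> 45
Final: pos=(7.728,-2.728), heading=45, 1 segment(s) drawn
Segments drawn: 1

Answer: 1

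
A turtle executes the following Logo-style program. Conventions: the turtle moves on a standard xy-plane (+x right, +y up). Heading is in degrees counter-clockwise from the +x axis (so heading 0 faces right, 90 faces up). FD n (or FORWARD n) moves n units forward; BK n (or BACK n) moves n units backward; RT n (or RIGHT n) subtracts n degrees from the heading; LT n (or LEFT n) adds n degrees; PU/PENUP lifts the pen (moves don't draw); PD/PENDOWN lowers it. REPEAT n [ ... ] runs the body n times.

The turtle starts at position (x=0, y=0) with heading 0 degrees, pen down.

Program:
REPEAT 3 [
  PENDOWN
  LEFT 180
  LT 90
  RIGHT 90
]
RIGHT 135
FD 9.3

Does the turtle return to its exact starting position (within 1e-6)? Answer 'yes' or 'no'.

Executing turtle program step by step:
Start: pos=(0,0), heading=0, pen down
REPEAT 3 [
  -- iteration 1/3 --
  PD: pen down
  LT 180: heading 0 -> 180
  LT 90: heading 180 -> 270
  RT 90: heading 270 -> 180
  -- iteration 2/3 --
  PD: pen down
  LT 180: heading 180 -> 0
  LT 90: heading 0 -> 90
  RT 90: heading 90 -> 0
  -- iteration 3/3 --
  PD: pen down
  LT 180: heading 0 -> 180
  LT 90: heading 180 -> 270
  RT 90: heading 270 -> 180
]
RT 135: heading 180 -> 45
FD 9.3: (0,0) -> (6.576,6.576) [heading=45, draw]
Final: pos=(6.576,6.576), heading=45, 1 segment(s) drawn

Start position: (0, 0)
Final position: (6.576, 6.576)
Distance = 9.3; >= 1e-6 -> NOT closed

Answer: no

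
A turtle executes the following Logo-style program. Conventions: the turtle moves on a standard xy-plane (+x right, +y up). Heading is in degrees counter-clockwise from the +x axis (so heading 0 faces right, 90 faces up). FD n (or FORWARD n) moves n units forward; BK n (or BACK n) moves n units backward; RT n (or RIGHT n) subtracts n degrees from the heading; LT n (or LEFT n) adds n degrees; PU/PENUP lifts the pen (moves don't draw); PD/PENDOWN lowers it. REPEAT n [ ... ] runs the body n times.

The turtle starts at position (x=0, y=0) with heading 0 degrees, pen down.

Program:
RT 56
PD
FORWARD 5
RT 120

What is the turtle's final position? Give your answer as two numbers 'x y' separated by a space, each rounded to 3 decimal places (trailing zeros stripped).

Executing turtle program step by step:
Start: pos=(0,0), heading=0, pen down
RT 56: heading 0 -> 304
PD: pen down
FD 5: (0,0) -> (2.796,-4.145) [heading=304, draw]
RT 120: heading 304 -> 184
Final: pos=(2.796,-4.145), heading=184, 1 segment(s) drawn

Answer: 2.796 -4.145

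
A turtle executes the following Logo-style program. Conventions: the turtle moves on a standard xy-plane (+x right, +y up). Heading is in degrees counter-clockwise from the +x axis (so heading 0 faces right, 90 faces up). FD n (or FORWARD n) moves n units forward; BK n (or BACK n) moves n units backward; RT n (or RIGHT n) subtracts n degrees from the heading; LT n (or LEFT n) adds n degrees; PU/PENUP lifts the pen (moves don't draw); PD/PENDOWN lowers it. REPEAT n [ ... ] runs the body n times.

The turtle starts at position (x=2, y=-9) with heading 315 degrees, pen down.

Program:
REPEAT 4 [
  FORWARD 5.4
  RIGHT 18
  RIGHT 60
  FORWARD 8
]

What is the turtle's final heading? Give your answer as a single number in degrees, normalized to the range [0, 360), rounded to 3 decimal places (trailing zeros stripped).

Executing turtle program step by step:
Start: pos=(2,-9), heading=315, pen down
REPEAT 4 [
  -- iteration 1/4 --
  FD 5.4: (2,-9) -> (5.818,-12.818) [heading=315, draw]
  RT 18: heading 315 -> 297
  RT 60: heading 297 -> 237
  FD 8: (5.818,-12.818) -> (1.461,-19.528) [heading=237, draw]
  -- iteration 2/4 --
  FD 5.4: (1.461,-19.528) -> (-1.48,-24.057) [heading=237, draw]
  RT 18: heading 237 -> 219
  RT 60: heading 219 -> 159
  FD 8: (-1.48,-24.057) -> (-8.948,-21.19) [heading=159, draw]
  -- iteration 3/4 --
  FD 5.4: (-8.948,-21.19) -> (-13.99,-19.254) [heading=159, draw]
  RT 18: heading 159 -> 141
  RT 60: heading 141 -> 81
  FD 8: (-13.99,-19.254) -> (-12.738,-11.353) [heading=81, draw]
  -- iteration 4/4 --
  FD 5.4: (-12.738,-11.353) -> (-11.894,-6.019) [heading=81, draw]
  RT 18: heading 81 -> 63
  RT 60: heading 63 -> 3
  FD 8: (-11.894,-6.019) -> (-3.905,-5.601) [heading=3, draw]
]
Final: pos=(-3.905,-5.601), heading=3, 8 segment(s) drawn

Answer: 3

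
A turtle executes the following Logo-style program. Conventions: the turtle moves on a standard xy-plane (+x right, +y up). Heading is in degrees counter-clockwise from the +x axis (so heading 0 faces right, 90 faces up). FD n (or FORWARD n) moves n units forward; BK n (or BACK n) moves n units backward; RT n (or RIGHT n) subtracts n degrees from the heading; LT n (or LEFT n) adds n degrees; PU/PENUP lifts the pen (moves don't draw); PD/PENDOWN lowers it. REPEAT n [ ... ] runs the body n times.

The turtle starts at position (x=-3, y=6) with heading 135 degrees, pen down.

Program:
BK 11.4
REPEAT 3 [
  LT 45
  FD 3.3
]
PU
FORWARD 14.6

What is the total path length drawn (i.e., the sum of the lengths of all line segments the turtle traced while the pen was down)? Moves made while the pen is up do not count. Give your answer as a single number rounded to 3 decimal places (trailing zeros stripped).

Executing turtle program step by step:
Start: pos=(-3,6), heading=135, pen down
BK 11.4: (-3,6) -> (5.061,-2.061) [heading=135, draw]
REPEAT 3 [
  -- iteration 1/3 --
  LT 45: heading 135 -> 180
  FD 3.3: (5.061,-2.061) -> (1.761,-2.061) [heading=180, draw]
  -- iteration 2/3 --
  LT 45: heading 180 -> 225
  FD 3.3: (1.761,-2.061) -> (-0.572,-4.394) [heading=225, draw]
  -- iteration 3/3 --
  LT 45: heading 225 -> 270
  FD 3.3: (-0.572,-4.394) -> (-0.572,-7.694) [heading=270, draw]
]
PU: pen up
FD 14.6: (-0.572,-7.694) -> (-0.572,-22.294) [heading=270, move]
Final: pos=(-0.572,-22.294), heading=270, 4 segment(s) drawn

Segment lengths:
  seg 1: (-3,6) -> (5.061,-2.061), length = 11.4
  seg 2: (5.061,-2.061) -> (1.761,-2.061), length = 3.3
  seg 3: (1.761,-2.061) -> (-0.572,-4.394), length = 3.3
  seg 4: (-0.572,-4.394) -> (-0.572,-7.694), length = 3.3
Total = 21.3

Answer: 21.3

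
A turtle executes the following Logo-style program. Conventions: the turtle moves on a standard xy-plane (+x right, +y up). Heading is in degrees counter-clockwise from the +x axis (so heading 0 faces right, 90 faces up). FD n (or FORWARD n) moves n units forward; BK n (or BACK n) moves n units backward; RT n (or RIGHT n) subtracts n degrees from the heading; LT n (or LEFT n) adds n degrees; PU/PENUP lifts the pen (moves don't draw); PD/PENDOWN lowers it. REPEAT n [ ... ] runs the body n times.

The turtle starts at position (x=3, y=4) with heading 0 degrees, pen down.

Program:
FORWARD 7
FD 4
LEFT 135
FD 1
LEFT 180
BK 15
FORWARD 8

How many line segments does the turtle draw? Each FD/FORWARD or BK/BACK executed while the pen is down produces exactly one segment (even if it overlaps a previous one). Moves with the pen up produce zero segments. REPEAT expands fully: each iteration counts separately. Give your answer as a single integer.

Executing turtle program step by step:
Start: pos=(3,4), heading=0, pen down
FD 7: (3,4) -> (10,4) [heading=0, draw]
FD 4: (10,4) -> (14,4) [heading=0, draw]
LT 135: heading 0 -> 135
FD 1: (14,4) -> (13.293,4.707) [heading=135, draw]
LT 180: heading 135 -> 315
BK 15: (13.293,4.707) -> (2.686,15.314) [heading=315, draw]
FD 8: (2.686,15.314) -> (8.343,9.657) [heading=315, draw]
Final: pos=(8.343,9.657), heading=315, 5 segment(s) drawn
Segments drawn: 5

Answer: 5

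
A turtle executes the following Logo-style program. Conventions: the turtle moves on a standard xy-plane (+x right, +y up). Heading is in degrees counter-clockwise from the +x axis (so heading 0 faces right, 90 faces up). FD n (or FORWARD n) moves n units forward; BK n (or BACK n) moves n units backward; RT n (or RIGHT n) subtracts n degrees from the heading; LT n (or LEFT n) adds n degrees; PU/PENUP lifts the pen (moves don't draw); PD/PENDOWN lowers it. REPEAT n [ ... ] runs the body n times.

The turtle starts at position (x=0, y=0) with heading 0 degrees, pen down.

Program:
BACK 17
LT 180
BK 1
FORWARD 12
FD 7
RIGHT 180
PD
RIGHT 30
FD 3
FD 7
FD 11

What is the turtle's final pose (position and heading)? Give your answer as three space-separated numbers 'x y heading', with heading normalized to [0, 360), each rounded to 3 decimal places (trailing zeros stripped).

Executing turtle program step by step:
Start: pos=(0,0), heading=0, pen down
BK 17: (0,0) -> (-17,0) [heading=0, draw]
LT 180: heading 0 -> 180
BK 1: (-17,0) -> (-16,0) [heading=180, draw]
FD 12: (-16,0) -> (-28,0) [heading=180, draw]
FD 7: (-28,0) -> (-35,0) [heading=180, draw]
RT 180: heading 180 -> 0
PD: pen down
RT 30: heading 0 -> 330
FD 3: (-35,0) -> (-32.402,-1.5) [heading=330, draw]
FD 7: (-32.402,-1.5) -> (-26.34,-5) [heading=330, draw]
FD 11: (-26.34,-5) -> (-16.813,-10.5) [heading=330, draw]
Final: pos=(-16.813,-10.5), heading=330, 7 segment(s) drawn

Answer: -16.813 -10.5 330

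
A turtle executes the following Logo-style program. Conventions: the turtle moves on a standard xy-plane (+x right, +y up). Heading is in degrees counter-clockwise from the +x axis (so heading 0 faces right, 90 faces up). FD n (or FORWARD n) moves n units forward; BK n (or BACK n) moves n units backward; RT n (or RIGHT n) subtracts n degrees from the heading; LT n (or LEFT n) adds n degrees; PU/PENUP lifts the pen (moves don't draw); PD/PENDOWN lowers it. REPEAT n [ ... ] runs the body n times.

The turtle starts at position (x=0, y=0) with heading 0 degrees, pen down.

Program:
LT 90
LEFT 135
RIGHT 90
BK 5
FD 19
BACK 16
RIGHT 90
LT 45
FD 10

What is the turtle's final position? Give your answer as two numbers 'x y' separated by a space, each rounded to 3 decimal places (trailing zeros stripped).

Executing turtle program step by step:
Start: pos=(0,0), heading=0, pen down
LT 90: heading 0 -> 90
LT 135: heading 90 -> 225
RT 90: heading 225 -> 135
BK 5: (0,0) -> (3.536,-3.536) [heading=135, draw]
FD 19: (3.536,-3.536) -> (-9.899,9.899) [heading=135, draw]
BK 16: (-9.899,9.899) -> (1.414,-1.414) [heading=135, draw]
RT 90: heading 135 -> 45
LT 45: heading 45 -> 90
FD 10: (1.414,-1.414) -> (1.414,8.586) [heading=90, draw]
Final: pos=(1.414,8.586), heading=90, 4 segment(s) drawn

Answer: 1.414 8.586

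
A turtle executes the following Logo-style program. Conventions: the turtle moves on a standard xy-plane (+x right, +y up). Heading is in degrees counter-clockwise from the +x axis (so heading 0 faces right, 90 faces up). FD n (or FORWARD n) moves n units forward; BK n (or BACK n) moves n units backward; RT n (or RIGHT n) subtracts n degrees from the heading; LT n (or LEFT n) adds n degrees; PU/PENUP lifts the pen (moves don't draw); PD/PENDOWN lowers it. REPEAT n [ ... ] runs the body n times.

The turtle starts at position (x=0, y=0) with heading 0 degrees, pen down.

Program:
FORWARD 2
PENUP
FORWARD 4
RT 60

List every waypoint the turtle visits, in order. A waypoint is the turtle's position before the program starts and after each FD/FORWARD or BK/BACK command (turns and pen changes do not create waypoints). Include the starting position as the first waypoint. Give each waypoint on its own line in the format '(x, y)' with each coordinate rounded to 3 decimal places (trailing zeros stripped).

Answer: (0, 0)
(2, 0)
(6, 0)

Derivation:
Executing turtle program step by step:
Start: pos=(0,0), heading=0, pen down
FD 2: (0,0) -> (2,0) [heading=0, draw]
PU: pen up
FD 4: (2,0) -> (6,0) [heading=0, move]
RT 60: heading 0 -> 300
Final: pos=(6,0), heading=300, 1 segment(s) drawn
Waypoints (3 total):
(0, 0)
(2, 0)
(6, 0)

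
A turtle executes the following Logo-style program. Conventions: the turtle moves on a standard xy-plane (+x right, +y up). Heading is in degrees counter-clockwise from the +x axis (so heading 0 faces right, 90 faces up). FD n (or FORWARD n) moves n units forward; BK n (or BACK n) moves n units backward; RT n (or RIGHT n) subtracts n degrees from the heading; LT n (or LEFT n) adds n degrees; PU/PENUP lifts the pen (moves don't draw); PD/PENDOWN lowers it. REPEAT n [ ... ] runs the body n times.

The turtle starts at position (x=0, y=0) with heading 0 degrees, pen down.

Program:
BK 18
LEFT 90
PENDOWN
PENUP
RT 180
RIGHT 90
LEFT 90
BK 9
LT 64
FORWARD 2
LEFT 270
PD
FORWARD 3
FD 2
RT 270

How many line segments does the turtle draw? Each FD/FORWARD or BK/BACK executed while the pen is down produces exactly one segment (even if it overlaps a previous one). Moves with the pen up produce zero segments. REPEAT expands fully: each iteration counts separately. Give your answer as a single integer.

Executing turtle program step by step:
Start: pos=(0,0), heading=0, pen down
BK 18: (0,0) -> (-18,0) [heading=0, draw]
LT 90: heading 0 -> 90
PD: pen down
PU: pen up
RT 180: heading 90 -> 270
RT 90: heading 270 -> 180
LT 90: heading 180 -> 270
BK 9: (-18,0) -> (-18,9) [heading=270, move]
LT 64: heading 270 -> 334
FD 2: (-18,9) -> (-16.202,8.123) [heading=334, move]
LT 270: heading 334 -> 244
PD: pen down
FD 3: (-16.202,8.123) -> (-17.518,5.427) [heading=244, draw]
FD 2: (-17.518,5.427) -> (-18.394,3.629) [heading=244, draw]
RT 270: heading 244 -> 334
Final: pos=(-18.394,3.629), heading=334, 3 segment(s) drawn
Segments drawn: 3

Answer: 3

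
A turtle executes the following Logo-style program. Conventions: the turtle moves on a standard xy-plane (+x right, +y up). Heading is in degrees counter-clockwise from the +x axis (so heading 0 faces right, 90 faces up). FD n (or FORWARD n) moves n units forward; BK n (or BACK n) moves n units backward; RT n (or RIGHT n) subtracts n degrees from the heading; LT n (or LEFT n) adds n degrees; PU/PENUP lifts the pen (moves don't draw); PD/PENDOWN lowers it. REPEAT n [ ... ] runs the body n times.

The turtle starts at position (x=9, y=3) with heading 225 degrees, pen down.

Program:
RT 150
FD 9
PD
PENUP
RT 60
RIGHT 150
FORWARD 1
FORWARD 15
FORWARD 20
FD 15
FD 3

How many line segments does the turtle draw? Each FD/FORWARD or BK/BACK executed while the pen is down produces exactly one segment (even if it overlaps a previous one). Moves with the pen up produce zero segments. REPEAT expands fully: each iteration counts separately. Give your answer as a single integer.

Executing turtle program step by step:
Start: pos=(9,3), heading=225, pen down
RT 150: heading 225 -> 75
FD 9: (9,3) -> (11.329,11.693) [heading=75, draw]
PD: pen down
PU: pen up
RT 60: heading 75 -> 15
RT 150: heading 15 -> 225
FD 1: (11.329,11.693) -> (10.622,10.986) [heading=225, move]
FD 15: (10.622,10.986) -> (0.016,0.38) [heading=225, move]
FD 20: (0.016,0.38) -> (-14.126,-13.763) [heading=225, move]
FD 15: (-14.126,-13.763) -> (-24.733,-24.369) [heading=225, move]
FD 3: (-24.733,-24.369) -> (-26.854,-26.49) [heading=225, move]
Final: pos=(-26.854,-26.49), heading=225, 1 segment(s) drawn
Segments drawn: 1

Answer: 1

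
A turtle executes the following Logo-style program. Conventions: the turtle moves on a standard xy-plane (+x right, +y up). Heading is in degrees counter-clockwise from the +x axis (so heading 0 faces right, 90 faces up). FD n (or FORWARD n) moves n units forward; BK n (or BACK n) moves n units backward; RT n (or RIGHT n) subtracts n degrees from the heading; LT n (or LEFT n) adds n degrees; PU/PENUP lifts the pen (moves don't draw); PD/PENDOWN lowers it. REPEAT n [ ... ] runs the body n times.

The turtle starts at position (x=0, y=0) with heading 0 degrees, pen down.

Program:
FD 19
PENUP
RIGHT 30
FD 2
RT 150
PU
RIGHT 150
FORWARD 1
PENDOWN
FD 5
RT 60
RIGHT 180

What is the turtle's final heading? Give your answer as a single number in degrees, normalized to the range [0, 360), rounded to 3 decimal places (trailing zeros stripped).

Executing turtle program step by step:
Start: pos=(0,0), heading=0, pen down
FD 19: (0,0) -> (19,0) [heading=0, draw]
PU: pen up
RT 30: heading 0 -> 330
FD 2: (19,0) -> (20.732,-1) [heading=330, move]
RT 150: heading 330 -> 180
PU: pen up
RT 150: heading 180 -> 30
FD 1: (20.732,-1) -> (21.598,-0.5) [heading=30, move]
PD: pen down
FD 5: (21.598,-0.5) -> (25.928,2) [heading=30, draw]
RT 60: heading 30 -> 330
RT 180: heading 330 -> 150
Final: pos=(25.928,2), heading=150, 2 segment(s) drawn

Answer: 150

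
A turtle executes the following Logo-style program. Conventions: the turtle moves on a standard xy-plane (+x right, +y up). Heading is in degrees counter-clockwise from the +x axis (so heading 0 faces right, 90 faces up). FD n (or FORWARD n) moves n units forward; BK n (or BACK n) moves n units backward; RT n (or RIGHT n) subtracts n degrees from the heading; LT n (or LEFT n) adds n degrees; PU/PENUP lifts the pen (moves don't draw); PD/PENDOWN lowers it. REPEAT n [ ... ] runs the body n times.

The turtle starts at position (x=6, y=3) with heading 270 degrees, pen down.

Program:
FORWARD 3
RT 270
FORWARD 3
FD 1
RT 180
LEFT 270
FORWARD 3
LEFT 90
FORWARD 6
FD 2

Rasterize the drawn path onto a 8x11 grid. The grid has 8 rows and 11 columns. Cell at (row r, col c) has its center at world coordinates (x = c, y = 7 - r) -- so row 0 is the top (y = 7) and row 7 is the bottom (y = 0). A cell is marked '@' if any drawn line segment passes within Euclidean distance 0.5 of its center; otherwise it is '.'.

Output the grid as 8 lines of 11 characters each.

Segment 0: (6,3) -> (6,0)
Segment 1: (6,0) -> (9,0)
Segment 2: (9,0) -> (10,0)
Segment 3: (10,0) -> (10,3)
Segment 4: (10,3) -> (4,3)
Segment 5: (4,3) -> (2,3)

Answer: ...........
...........
...........
...........
..@@@@@@@@@
......@...@
......@...@
......@@@@@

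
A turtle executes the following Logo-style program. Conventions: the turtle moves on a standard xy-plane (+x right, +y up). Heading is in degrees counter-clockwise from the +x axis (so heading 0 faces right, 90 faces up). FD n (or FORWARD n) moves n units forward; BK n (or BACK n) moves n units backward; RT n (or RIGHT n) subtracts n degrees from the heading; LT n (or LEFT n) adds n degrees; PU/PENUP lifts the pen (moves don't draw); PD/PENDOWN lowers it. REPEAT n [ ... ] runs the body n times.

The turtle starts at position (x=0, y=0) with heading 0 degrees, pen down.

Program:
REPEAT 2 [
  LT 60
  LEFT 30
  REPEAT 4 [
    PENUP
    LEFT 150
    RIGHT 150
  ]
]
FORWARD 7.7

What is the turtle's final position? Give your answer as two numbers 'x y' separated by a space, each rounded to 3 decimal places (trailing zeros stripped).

Executing turtle program step by step:
Start: pos=(0,0), heading=0, pen down
REPEAT 2 [
  -- iteration 1/2 --
  LT 60: heading 0 -> 60
  LT 30: heading 60 -> 90
  REPEAT 4 [
    -- iteration 1/4 --
    PU: pen up
    LT 150: heading 90 -> 240
    RT 150: heading 240 -> 90
    -- iteration 2/4 --
    PU: pen up
    LT 150: heading 90 -> 240
    RT 150: heading 240 -> 90
    -- iteration 3/4 --
    PU: pen up
    LT 150: heading 90 -> 240
    RT 150: heading 240 -> 90
    -- iteration 4/4 --
    PU: pen up
    LT 150: heading 90 -> 240
    RT 150: heading 240 -> 90
  ]
  -- iteration 2/2 --
  LT 60: heading 90 -> 150
  LT 30: heading 150 -> 180
  REPEAT 4 [
    -- iteration 1/4 --
    PU: pen up
    LT 150: heading 180 -> 330
    RT 150: heading 330 -> 180
    -- iteration 2/4 --
    PU: pen up
    LT 150: heading 180 -> 330
    RT 150: heading 330 -> 180
    -- iteration 3/4 --
    PU: pen up
    LT 150: heading 180 -> 330
    RT 150: heading 330 -> 180
    -- iteration 4/4 --
    PU: pen up
    LT 150: heading 180 -> 330
    RT 150: heading 330 -> 180
  ]
]
FD 7.7: (0,0) -> (-7.7,0) [heading=180, move]
Final: pos=(-7.7,0), heading=180, 0 segment(s) drawn

Answer: -7.7 0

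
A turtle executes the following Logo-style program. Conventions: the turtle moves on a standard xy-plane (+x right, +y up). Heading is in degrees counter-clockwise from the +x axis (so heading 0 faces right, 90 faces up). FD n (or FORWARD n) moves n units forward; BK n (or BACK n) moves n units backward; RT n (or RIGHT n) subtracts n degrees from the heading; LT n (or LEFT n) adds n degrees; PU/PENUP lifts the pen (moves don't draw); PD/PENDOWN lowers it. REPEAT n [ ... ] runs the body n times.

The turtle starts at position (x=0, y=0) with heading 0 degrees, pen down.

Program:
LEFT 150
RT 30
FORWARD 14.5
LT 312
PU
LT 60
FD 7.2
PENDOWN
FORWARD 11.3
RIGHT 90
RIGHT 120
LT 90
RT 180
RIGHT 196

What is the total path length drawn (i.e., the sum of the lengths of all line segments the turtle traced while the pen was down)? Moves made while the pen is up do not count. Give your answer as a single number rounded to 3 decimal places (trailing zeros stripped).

Answer: 25.8

Derivation:
Executing turtle program step by step:
Start: pos=(0,0), heading=0, pen down
LT 150: heading 0 -> 150
RT 30: heading 150 -> 120
FD 14.5: (0,0) -> (-7.25,12.557) [heading=120, draw]
LT 312: heading 120 -> 72
PU: pen up
LT 60: heading 72 -> 132
FD 7.2: (-7.25,12.557) -> (-12.068,17.908) [heading=132, move]
PD: pen down
FD 11.3: (-12.068,17.908) -> (-19.629,26.306) [heading=132, draw]
RT 90: heading 132 -> 42
RT 120: heading 42 -> 282
LT 90: heading 282 -> 12
RT 180: heading 12 -> 192
RT 196: heading 192 -> 356
Final: pos=(-19.629,26.306), heading=356, 2 segment(s) drawn

Segment lengths:
  seg 1: (0,0) -> (-7.25,12.557), length = 14.5
  seg 2: (-12.068,17.908) -> (-19.629,26.306), length = 11.3
Total = 25.8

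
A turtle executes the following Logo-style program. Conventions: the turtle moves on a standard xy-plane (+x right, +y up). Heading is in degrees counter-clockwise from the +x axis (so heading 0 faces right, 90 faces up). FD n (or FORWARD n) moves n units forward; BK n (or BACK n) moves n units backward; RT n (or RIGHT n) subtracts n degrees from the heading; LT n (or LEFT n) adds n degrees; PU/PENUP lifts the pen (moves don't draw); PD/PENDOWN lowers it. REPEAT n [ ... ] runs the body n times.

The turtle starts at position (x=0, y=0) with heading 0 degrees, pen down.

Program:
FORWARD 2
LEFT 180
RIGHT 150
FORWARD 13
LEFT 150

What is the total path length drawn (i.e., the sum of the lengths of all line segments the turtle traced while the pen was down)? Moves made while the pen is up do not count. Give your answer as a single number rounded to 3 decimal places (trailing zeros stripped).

Answer: 15

Derivation:
Executing turtle program step by step:
Start: pos=(0,0), heading=0, pen down
FD 2: (0,0) -> (2,0) [heading=0, draw]
LT 180: heading 0 -> 180
RT 150: heading 180 -> 30
FD 13: (2,0) -> (13.258,6.5) [heading=30, draw]
LT 150: heading 30 -> 180
Final: pos=(13.258,6.5), heading=180, 2 segment(s) drawn

Segment lengths:
  seg 1: (0,0) -> (2,0), length = 2
  seg 2: (2,0) -> (13.258,6.5), length = 13
Total = 15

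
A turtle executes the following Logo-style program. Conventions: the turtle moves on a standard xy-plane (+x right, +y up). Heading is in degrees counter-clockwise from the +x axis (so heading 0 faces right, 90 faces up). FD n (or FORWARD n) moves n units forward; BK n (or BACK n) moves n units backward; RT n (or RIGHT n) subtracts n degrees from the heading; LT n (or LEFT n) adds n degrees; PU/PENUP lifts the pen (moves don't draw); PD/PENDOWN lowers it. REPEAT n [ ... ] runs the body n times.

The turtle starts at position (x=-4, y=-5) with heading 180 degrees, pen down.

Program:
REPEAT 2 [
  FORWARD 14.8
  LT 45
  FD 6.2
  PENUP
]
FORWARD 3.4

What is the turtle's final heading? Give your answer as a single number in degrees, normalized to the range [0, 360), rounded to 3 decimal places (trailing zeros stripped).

Executing turtle program step by step:
Start: pos=(-4,-5), heading=180, pen down
REPEAT 2 [
  -- iteration 1/2 --
  FD 14.8: (-4,-5) -> (-18.8,-5) [heading=180, draw]
  LT 45: heading 180 -> 225
  FD 6.2: (-18.8,-5) -> (-23.184,-9.384) [heading=225, draw]
  PU: pen up
  -- iteration 2/2 --
  FD 14.8: (-23.184,-9.384) -> (-33.649,-19.849) [heading=225, move]
  LT 45: heading 225 -> 270
  FD 6.2: (-33.649,-19.849) -> (-33.649,-26.049) [heading=270, move]
  PU: pen up
]
FD 3.4: (-33.649,-26.049) -> (-33.649,-29.449) [heading=270, move]
Final: pos=(-33.649,-29.449), heading=270, 2 segment(s) drawn

Answer: 270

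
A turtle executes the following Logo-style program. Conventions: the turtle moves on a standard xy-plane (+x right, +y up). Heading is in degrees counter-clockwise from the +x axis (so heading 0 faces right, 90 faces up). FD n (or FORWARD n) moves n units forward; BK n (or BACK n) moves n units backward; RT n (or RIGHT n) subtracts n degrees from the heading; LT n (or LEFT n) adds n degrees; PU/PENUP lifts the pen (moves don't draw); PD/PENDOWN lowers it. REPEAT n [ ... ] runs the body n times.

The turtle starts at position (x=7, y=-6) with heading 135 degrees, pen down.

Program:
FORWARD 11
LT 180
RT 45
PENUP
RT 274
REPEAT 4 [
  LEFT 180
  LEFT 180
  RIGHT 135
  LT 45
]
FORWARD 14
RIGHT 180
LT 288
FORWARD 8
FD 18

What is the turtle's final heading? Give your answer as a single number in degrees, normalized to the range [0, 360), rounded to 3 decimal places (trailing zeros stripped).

Answer: 104

Derivation:
Executing turtle program step by step:
Start: pos=(7,-6), heading=135, pen down
FD 11: (7,-6) -> (-0.778,1.778) [heading=135, draw]
LT 180: heading 135 -> 315
RT 45: heading 315 -> 270
PU: pen up
RT 274: heading 270 -> 356
REPEAT 4 [
  -- iteration 1/4 --
  LT 180: heading 356 -> 176
  LT 180: heading 176 -> 356
  RT 135: heading 356 -> 221
  LT 45: heading 221 -> 266
  -- iteration 2/4 --
  LT 180: heading 266 -> 86
  LT 180: heading 86 -> 266
  RT 135: heading 266 -> 131
  LT 45: heading 131 -> 176
  -- iteration 3/4 --
  LT 180: heading 176 -> 356
  LT 180: heading 356 -> 176
  RT 135: heading 176 -> 41
  LT 45: heading 41 -> 86
  -- iteration 4/4 --
  LT 180: heading 86 -> 266
  LT 180: heading 266 -> 86
  RT 135: heading 86 -> 311
  LT 45: heading 311 -> 356
]
FD 14: (-0.778,1.778) -> (13.188,0.802) [heading=356, move]
RT 180: heading 356 -> 176
LT 288: heading 176 -> 104
FD 8: (13.188,0.802) -> (11.252,8.564) [heading=104, move]
FD 18: (11.252,8.564) -> (6.898,26.029) [heading=104, move]
Final: pos=(6.898,26.029), heading=104, 1 segment(s) drawn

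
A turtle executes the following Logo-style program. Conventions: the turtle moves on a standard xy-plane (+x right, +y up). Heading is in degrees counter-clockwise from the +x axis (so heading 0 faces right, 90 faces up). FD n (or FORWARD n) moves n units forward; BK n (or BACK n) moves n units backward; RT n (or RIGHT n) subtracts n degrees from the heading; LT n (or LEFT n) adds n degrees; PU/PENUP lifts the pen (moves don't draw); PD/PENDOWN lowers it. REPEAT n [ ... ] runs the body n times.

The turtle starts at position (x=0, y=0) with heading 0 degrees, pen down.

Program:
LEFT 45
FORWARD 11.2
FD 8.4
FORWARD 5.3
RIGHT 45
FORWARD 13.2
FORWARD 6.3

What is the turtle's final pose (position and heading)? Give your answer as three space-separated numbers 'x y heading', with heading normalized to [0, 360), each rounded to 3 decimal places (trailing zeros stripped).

Executing turtle program step by step:
Start: pos=(0,0), heading=0, pen down
LT 45: heading 0 -> 45
FD 11.2: (0,0) -> (7.92,7.92) [heading=45, draw]
FD 8.4: (7.92,7.92) -> (13.859,13.859) [heading=45, draw]
FD 5.3: (13.859,13.859) -> (17.607,17.607) [heading=45, draw]
RT 45: heading 45 -> 0
FD 13.2: (17.607,17.607) -> (30.807,17.607) [heading=0, draw]
FD 6.3: (30.807,17.607) -> (37.107,17.607) [heading=0, draw]
Final: pos=(37.107,17.607), heading=0, 5 segment(s) drawn

Answer: 37.107 17.607 0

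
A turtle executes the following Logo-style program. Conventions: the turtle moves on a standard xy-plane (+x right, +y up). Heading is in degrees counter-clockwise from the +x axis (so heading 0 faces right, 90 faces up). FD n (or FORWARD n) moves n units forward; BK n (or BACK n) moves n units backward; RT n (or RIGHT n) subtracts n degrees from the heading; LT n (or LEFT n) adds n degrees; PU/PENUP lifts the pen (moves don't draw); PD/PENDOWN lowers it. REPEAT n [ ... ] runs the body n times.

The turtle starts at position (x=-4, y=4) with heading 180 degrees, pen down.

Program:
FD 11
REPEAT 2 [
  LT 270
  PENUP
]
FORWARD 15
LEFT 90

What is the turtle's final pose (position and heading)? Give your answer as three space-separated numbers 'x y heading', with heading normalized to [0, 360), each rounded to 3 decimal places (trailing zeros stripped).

Answer: 0 4 90

Derivation:
Executing turtle program step by step:
Start: pos=(-4,4), heading=180, pen down
FD 11: (-4,4) -> (-15,4) [heading=180, draw]
REPEAT 2 [
  -- iteration 1/2 --
  LT 270: heading 180 -> 90
  PU: pen up
  -- iteration 2/2 --
  LT 270: heading 90 -> 0
  PU: pen up
]
FD 15: (-15,4) -> (0,4) [heading=0, move]
LT 90: heading 0 -> 90
Final: pos=(0,4), heading=90, 1 segment(s) drawn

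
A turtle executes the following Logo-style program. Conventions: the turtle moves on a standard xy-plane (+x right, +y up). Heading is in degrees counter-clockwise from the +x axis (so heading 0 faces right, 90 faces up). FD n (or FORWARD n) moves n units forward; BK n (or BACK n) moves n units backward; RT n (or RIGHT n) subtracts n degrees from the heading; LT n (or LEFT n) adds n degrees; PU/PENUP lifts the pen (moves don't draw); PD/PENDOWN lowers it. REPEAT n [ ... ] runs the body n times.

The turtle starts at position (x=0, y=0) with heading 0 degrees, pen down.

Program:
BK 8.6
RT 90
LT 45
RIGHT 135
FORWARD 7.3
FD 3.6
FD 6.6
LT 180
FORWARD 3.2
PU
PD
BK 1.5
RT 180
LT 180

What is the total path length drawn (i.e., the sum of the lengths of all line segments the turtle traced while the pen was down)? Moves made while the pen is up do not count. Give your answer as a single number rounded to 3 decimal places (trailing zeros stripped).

Answer: 30.8

Derivation:
Executing turtle program step by step:
Start: pos=(0,0), heading=0, pen down
BK 8.6: (0,0) -> (-8.6,0) [heading=0, draw]
RT 90: heading 0 -> 270
LT 45: heading 270 -> 315
RT 135: heading 315 -> 180
FD 7.3: (-8.6,0) -> (-15.9,0) [heading=180, draw]
FD 3.6: (-15.9,0) -> (-19.5,0) [heading=180, draw]
FD 6.6: (-19.5,0) -> (-26.1,0) [heading=180, draw]
LT 180: heading 180 -> 0
FD 3.2: (-26.1,0) -> (-22.9,0) [heading=0, draw]
PU: pen up
PD: pen down
BK 1.5: (-22.9,0) -> (-24.4,0) [heading=0, draw]
RT 180: heading 0 -> 180
LT 180: heading 180 -> 0
Final: pos=(-24.4,0), heading=0, 6 segment(s) drawn

Segment lengths:
  seg 1: (0,0) -> (-8.6,0), length = 8.6
  seg 2: (-8.6,0) -> (-15.9,0), length = 7.3
  seg 3: (-15.9,0) -> (-19.5,0), length = 3.6
  seg 4: (-19.5,0) -> (-26.1,0), length = 6.6
  seg 5: (-26.1,0) -> (-22.9,0), length = 3.2
  seg 6: (-22.9,0) -> (-24.4,0), length = 1.5
Total = 30.8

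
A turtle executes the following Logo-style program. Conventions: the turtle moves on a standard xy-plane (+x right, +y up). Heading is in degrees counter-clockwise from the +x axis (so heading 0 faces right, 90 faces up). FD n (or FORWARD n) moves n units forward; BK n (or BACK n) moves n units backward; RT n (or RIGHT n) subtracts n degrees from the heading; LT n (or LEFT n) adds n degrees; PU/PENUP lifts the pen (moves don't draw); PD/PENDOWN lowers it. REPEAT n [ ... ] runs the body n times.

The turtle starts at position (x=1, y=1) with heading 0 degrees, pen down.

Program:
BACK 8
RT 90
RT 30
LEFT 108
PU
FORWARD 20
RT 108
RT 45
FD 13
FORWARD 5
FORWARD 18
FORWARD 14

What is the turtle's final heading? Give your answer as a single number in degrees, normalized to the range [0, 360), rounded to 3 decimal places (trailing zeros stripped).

Answer: 195

Derivation:
Executing turtle program step by step:
Start: pos=(1,1), heading=0, pen down
BK 8: (1,1) -> (-7,1) [heading=0, draw]
RT 90: heading 0 -> 270
RT 30: heading 270 -> 240
LT 108: heading 240 -> 348
PU: pen up
FD 20: (-7,1) -> (12.563,-3.158) [heading=348, move]
RT 108: heading 348 -> 240
RT 45: heading 240 -> 195
FD 13: (12.563,-3.158) -> (0.006,-6.523) [heading=195, move]
FD 5: (0.006,-6.523) -> (-4.824,-7.817) [heading=195, move]
FD 18: (-4.824,-7.817) -> (-22.21,-12.476) [heading=195, move]
FD 14: (-22.21,-12.476) -> (-35.733,-16.099) [heading=195, move]
Final: pos=(-35.733,-16.099), heading=195, 1 segment(s) drawn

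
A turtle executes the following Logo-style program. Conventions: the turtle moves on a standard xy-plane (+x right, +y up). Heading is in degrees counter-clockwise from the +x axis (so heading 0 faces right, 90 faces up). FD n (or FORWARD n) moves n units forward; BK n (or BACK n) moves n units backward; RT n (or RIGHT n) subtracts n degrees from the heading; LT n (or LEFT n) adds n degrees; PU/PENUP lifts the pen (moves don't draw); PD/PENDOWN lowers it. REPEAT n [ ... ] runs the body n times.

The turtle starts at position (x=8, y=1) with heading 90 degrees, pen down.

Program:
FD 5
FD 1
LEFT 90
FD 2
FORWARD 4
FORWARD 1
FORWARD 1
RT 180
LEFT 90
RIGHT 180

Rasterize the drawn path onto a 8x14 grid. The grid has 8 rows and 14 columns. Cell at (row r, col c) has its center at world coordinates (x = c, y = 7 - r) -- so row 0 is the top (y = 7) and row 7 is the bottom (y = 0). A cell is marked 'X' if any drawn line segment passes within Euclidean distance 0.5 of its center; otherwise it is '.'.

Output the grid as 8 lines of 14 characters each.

Segment 0: (8,1) -> (8,6)
Segment 1: (8,6) -> (8,7)
Segment 2: (8,7) -> (6,7)
Segment 3: (6,7) -> (2,7)
Segment 4: (2,7) -> (1,7)
Segment 5: (1,7) -> (0,7)

Answer: XXXXXXXXX.....
........X.....
........X.....
........X.....
........X.....
........X.....
........X.....
..............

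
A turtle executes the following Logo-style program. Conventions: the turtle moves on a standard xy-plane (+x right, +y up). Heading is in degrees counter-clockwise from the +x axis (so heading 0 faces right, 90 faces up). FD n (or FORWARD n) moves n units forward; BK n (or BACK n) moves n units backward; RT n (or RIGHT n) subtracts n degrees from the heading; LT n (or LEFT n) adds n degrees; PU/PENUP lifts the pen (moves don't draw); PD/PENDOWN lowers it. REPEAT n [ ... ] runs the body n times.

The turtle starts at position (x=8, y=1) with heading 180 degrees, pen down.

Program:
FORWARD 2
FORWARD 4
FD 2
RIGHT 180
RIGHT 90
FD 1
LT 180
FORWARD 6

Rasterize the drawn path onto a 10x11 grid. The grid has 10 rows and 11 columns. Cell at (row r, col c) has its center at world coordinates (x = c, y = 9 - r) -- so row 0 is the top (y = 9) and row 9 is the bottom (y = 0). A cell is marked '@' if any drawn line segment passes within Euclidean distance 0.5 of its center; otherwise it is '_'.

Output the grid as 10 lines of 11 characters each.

Answer: ___________
___________
___________
@__________
@__________
@__________
@__________
@__________
@@@@@@@@@__
@__________

Derivation:
Segment 0: (8,1) -> (6,1)
Segment 1: (6,1) -> (2,1)
Segment 2: (2,1) -> (0,1)
Segment 3: (0,1) -> (0,0)
Segment 4: (0,0) -> (0,6)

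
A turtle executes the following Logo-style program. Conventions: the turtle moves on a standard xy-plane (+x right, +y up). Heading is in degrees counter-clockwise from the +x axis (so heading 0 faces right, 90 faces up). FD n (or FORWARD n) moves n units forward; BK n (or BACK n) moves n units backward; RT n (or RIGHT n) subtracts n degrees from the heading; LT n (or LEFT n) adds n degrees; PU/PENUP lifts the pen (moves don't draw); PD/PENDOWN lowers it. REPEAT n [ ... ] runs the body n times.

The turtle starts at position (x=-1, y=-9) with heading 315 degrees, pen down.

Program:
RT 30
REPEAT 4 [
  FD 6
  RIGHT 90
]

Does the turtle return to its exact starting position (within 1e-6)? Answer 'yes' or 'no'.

Answer: yes

Derivation:
Executing turtle program step by step:
Start: pos=(-1,-9), heading=315, pen down
RT 30: heading 315 -> 285
REPEAT 4 [
  -- iteration 1/4 --
  FD 6: (-1,-9) -> (0.553,-14.796) [heading=285, draw]
  RT 90: heading 285 -> 195
  -- iteration 2/4 --
  FD 6: (0.553,-14.796) -> (-5.243,-16.348) [heading=195, draw]
  RT 90: heading 195 -> 105
  -- iteration 3/4 --
  FD 6: (-5.243,-16.348) -> (-6.796,-10.553) [heading=105, draw]
  RT 90: heading 105 -> 15
  -- iteration 4/4 --
  FD 6: (-6.796,-10.553) -> (-1,-9) [heading=15, draw]
  RT 90: heading 15 -> 285
]
Final: pos=(-1,-9), heading=285, 4 segment(s) drawn

Start position: (-1, -9)
Final position: (-1, -9)
Distance = 0; < 1e-6 -> CLOSED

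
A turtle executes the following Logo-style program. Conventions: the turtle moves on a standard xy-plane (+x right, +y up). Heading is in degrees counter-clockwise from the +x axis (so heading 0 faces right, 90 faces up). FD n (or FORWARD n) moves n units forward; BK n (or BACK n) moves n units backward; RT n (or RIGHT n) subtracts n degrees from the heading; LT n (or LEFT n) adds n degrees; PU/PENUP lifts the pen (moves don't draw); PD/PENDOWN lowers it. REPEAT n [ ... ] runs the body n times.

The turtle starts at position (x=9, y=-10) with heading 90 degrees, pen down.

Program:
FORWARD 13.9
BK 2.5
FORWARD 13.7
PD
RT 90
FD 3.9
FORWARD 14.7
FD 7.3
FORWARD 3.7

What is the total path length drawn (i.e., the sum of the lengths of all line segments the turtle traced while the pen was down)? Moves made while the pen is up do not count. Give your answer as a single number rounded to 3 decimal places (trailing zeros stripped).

Answer: 59.7

Derivation:
Executing turtle program step by step:
Start: pos=(9,-10), heading=90, pen down
FD 13.9: (9,-10) -> (9,3.9) [heading=90, draw]
BK 2.5: (9,3.9) -> (9,1.4) [heading=90, draw]
FD 13.7: (9,1.4) -> (9,15.1) [heading=90, draw]
PD: pen down
RT 90: heading 90 -> 0
FD 3.9: (9,15.1) -> (12.9,15.1) [heading=0, draw]
FD 14.7: (12.9,15.1) -> (27.6,15.1) [heading=0, draw]
FD 7.3: (27.6,15.1) -> (34.9,15.1) [heading=0, draw]
FD 3.7: (34.9,15.1) -> (38.6,15.1) [heading=0, draw]
Final: pos=(38.6,15.1), heading=0, 7 segment(s) drawn

Segment lengths:
  seg 1: (9,-10) -> (9,3.9), length = 13.9
  seg 2: (9,3.9) -> (9,1.4), length = 2.5
  seg 3: (9,1.4) -> (9,15.1), length = 13.7
  seg 4: (9,15.1) -> (12.9,15.1), length = 3.9
  seg 5: (12.9,15.1) -> (27.6,15.1), length = 14.7
  seg 6: (27.6,15.1) -> (34.9,15.1), length = 7.3
  seg 7: (34.9,15.1) -> (38.6,15.1), length = 3.7
Total = 59.7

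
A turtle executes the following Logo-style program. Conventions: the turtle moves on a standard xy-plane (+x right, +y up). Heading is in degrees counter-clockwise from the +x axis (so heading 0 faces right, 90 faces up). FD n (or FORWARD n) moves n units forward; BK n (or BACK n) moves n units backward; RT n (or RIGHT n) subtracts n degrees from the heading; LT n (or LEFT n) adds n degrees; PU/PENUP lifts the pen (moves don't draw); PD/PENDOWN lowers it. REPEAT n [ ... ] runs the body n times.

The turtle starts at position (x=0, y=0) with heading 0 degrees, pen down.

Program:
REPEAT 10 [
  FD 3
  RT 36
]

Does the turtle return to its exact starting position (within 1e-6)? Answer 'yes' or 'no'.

Answer: yes

Derivation:
Executing turtle program step by step:
Start: pos=(0,0), heading=0, pen down
REPEAT 10 [
  -- iteration 1/10 --
  FD 3: (0,0) -> (3,0) [heading=0, draw]
  RT 36: heading 0 -> 324
  -- iteration 2/10 --
  FD 3: (3,0) -> (5.427,-1.763) [heading=324, draw]
  RT 36: heading 324 -> 288
  -- iteration 3/10 --
  FD 3: (5.427,-1.763) -> (6.354,-4.617) [heading=288, draw]
  RT 36: heading 288 -> 252
  -- iteration 4/10 --
  FD 3: (6.354,-4.617) -> (5.427,-7.47) [heading=252, draw]
  RT 36: heading 252 -> 216
  -- iteration 5/10 --
  FD 3: (5.427,-7.47) -> (3,-9.233) [heading=216, draw]
  RT 36: heading 216 -> 180
  -- iteration 6/10 --
  FD 3: (3,-9.233) -> (0,-9.233) [heading=180, draw]
  RT 36: heading 180 -> 144
  -- iteration 7/10 --
  FD 3: (0,-9.233) -> (-2.427,-7.47) [heading=144, draw]
  RT 36: heading 144 -> 108
  -- iteration 8/10 --
  FD 3: (-2.427,-7.47) -> (-3.354,-4.617) [heading=108, draw]
  RT 36: heading 108 -> 72
  -- iteration 9/10 --
  FD 3: (-3.354,-4.617) -> (-2.427,-1.763) [heading=72, draw]
  RT 36: heading 72 -> 36
  -- iteration 10/10 --
  FD 3: (-2.427,-1.763) -> (0,0) [heading=36, draw]
  RT 36: heading 36 -> 0
]
Final: pos=(0,0), heading=0, 10 segment(s) drawn

Start position: (0, 0)
Final position: (0, 0)
Distance = 0; < 1e-6 -> CLOSED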